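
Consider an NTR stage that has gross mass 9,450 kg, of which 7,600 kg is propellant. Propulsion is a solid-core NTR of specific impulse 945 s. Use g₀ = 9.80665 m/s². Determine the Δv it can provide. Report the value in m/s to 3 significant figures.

Δv ≈ 15100 m/s

v_e = Isp · g₀ = 945 × 9.80665 = 9267.3 m/s.
m_f = m₀ − m_prop = 9,450 − 7,600 = 1,850 kg.
Δv = v_e · ln(m₀/m_f) = 9267.3 × ln(5.108) = 9267.3 × 1.6308 ≈ 15113.4 m/s.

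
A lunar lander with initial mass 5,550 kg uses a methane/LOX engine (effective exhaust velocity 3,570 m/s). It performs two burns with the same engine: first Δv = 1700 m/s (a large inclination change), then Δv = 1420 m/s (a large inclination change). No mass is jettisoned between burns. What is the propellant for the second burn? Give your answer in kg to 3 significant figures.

propellant for the second burn ≈ 1130 kg

After the first burn: m = 5550 × exp(−1700/3570.0) = 5550 × 0.62115 = 3,447.38 kg.
After the second burn: m = 3,447.38 × exp(−1420/3570.0) = 3,447.38 × 0.67182 = 2,316.02 kg.
Second-burn propellant = 3,447.38 − 2,316.02 = 1,131.36 kg.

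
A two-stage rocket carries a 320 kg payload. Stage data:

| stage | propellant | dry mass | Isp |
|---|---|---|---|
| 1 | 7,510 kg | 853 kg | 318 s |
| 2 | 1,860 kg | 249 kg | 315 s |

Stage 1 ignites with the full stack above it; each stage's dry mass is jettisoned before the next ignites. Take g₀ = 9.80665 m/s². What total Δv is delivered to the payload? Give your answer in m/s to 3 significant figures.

Ignition mass of stage 1 = 7,510+853 + 1,860+249 + 320 = 10,792 kg.
Stage 1: m₀ = 10,792 kg, m_f = 10,792 − 7,510 = 3,282 kg; Δv = 318×9.80665×ln(3.288) = 3118.5×1.1904 ≈ 3712 m/s.
Stage 2: m₀ = 2,429 kg, m_f = 2,429 − 1,860 = 569 kg; Δv = 315×9.80665×ln(4.269) = 3089.1×1.4514 ≈ 4483 m/s.
Total Δv = 3712 + 4483 = 8195 m/s.

Δv ≈ 8200 m/s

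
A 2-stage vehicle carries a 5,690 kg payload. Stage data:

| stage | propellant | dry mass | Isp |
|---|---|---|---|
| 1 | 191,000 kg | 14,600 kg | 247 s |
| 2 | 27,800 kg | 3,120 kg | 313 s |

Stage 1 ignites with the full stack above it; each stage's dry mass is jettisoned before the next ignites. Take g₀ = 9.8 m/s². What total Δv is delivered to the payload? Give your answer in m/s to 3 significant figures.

Δv ≈ 8130 m/s

Ignition mass of stage 1 = 191,000+14,600 + 27,800+3,120 + 5,690 = 242,210 kg.
Stage 1: m₀ = 242,210 kg, m_f = 242,210 − 191,000 = 51,210 kg; Δv = 247×9.8×ln(4.73) = 2420.6×1.5539 ≈ 3761 m/s.
Stage 2: m₀ = 36,610 kg, m_f = 36,610 − 27,800 = 8,810 kg; Δv = 313×9.8×ln(4.156) = 3067.4×1.4244 ≈ 4369 m/s.
Total Δv = 3761 + 4369 = 8130 m/s.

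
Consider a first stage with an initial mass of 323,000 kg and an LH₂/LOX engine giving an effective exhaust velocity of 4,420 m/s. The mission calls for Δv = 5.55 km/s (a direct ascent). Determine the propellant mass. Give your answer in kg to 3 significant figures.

propellant mass ≈ 231000 kg

From the ideal rocket equation, m₀/m_f = exp(Δv / v_e) = exp(5550 / 4420.0) = exp(1.2557) = 3.5101.
m_f = 323,000 / 3.5101 = 92,020.2 kg, so propellant = m₀ − m_f = 323,000 − 92,020.2 = 230,979.8 kg.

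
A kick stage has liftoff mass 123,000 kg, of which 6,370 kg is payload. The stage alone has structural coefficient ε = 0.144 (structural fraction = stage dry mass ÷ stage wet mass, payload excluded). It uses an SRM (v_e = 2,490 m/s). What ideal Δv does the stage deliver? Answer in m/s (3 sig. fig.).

Δv ≈ 4160 m/s

Stage wet mass = m₀ − payload = 123,000 − 6,370 = 116,630 kg.
Stage dry mass = ε × stage wet mass = 0.144 × 116,630 = 16,794.7 kg.
Burnout mass m_f = stage dry + payload = 16,794.7 + 6,370 = 23,164.7 kg.
Δv = v_e · ln(123,000/23,164.7) = 2490.0 × ln(5.31) = 2490.0 × 1.6696 ≈ 4157 m/s.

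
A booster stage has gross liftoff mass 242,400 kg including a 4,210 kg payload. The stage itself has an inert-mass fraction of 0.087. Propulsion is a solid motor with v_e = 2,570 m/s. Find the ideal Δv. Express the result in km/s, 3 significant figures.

Stage wet mass = m₀ − payload = 242,400 − 4,210 = 238,190 kg.
Stage dry mass = ε × stage wet mass = 0.087 × 238,190 = 20,722.5 kg.
Burnout mass m_f = stage dry + payload = 20,722.5 + 4,210 = 24,932.5 kg.
By the Tsiolkovsky rocket equation, Δv = v_e · ln(242,400/24,932.5) = 2570.0 × ln(9.722) = 2570.0 × 2.2744 ≈ 5845 m/s.

Δv ≈ 5.85 km/s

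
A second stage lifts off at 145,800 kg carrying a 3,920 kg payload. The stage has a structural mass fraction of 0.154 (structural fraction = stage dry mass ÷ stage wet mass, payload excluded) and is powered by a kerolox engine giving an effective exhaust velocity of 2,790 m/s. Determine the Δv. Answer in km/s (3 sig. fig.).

Δv ≈ 4.84 km/s

Stage wet mass = m₀ − payload = 145,800 − 3,920 = 141,880 kg.
Stage dry mass = ε × stage wet mass = 0.154 × 141,880 = 21,849.5 kg.
Burnout mass m_f = stage dry + payload = 21,849.5 + 3,920 = 25,769.5 kg.
From the ideal rocket equation, Δv = v_e · ln(145,800/25,769.5) = 2790.0 × ln(5.658) = 2790.0 × 1.7330 ≈ 4835 m/s.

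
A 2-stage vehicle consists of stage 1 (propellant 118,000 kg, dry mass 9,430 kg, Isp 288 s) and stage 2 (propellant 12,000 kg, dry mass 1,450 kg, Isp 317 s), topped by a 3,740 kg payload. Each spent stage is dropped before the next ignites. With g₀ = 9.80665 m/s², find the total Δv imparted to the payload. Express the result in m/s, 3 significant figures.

Ignition mass of stage 1 = 118,000+9,430 + 12,000+1,450 + 3,740 = 144,620 kg.
Stage 1: m₀ = 144,620 kg, m_f = 144,620 − 118,000 = 26,620 kg; Δv = 288×9.80665×ln(5.433) = 2824.3×1.6924 ≈ 4780 m/s.
Stage 2: m₀ = 17,190 kg, m_f = 17,190 − 12,000 = 5,190 kg; Δv = 317×9.80665×ln(3.312) = 3108.7×1.1976 ≈ 3723 m/s.
Total Δv = 4780 + 3723 = 8503 m/s.

Δv ≈ 8500 m/s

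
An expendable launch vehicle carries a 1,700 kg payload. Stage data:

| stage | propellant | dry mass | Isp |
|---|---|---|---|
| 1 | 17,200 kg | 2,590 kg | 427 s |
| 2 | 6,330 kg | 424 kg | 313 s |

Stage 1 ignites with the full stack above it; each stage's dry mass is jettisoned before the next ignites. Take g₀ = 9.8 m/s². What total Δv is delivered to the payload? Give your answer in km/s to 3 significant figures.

Δv ≈ 8.17 km/s

Ignition mass of stage 1 = 17,200+2,590 + 6,330+424 + 1,700 = 28,244 kg.
Stage 1: m₀ = 28,244 kg, m_f = 28,244 − 17,200 = 11,044 kg; Δv = 427×9.8×ln(2.557) = 4184.6×0.9390 ≈ 3929 m/s.
Stage 2: m₀ = 8,454 kg, m_f = 8,454 − 6,330 = 2,124 kg; Δv = 313×9.8×ln(3.98) = 3067.4×1.3813 ≈ 4237 m/s.
Total Δv = 3929 + 4237 = 8166 m/s.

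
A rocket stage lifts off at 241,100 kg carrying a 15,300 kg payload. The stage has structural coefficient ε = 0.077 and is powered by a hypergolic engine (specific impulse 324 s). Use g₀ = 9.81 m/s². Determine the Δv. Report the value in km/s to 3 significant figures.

Δv ≈ 6.35 km/s

Stage wet mass = m₀ − payload = 241,100 − 15,300 = 225,800 kg.
Stage dry mass = ε × stage wet mass = 0.077 × 225,800 = 17,386.6 kg.
Burnout mass m_f = stage dry + payload = 17,386.6 + 15,300 = 32,686.6 kg.
v_e = Isp · g₀ = 324 × 9.81 = 3178.4 m/s.
From the ideal rocket equation, Δv = v_e · ln(241,100/32,686.6) = 3178.4 × ln(7.376) = 3178.4 × 1.9982 ≈ 6351 m/s.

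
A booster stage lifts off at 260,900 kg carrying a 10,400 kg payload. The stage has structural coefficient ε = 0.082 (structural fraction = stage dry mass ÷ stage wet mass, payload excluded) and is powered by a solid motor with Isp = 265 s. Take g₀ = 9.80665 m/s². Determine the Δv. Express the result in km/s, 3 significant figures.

Stage wet mass = m₀ − payload = 260,900 − 10,400 = 250,500 kg.
Stage dry mass = ε × stage wet mass = 0.082 × 250,500 = 20,541 kg.
Burnout mass m_f = stage dry + payload = 20,541 + 10,400 = 30,941 kg.
v_e = Isp · g₀ = 265 × 9.80665 = 2598.8 m/s.
Δv = v_e · ln(260,900/30,941) = 2598.8 × ln(8.432) = 2598.8 × 2.1321 ≈ 5541 m/s.

Δv ≈ 5.54 km/s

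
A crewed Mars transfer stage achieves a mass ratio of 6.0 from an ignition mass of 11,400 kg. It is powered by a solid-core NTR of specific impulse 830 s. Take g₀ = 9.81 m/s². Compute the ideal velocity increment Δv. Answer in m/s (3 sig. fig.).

v_e = Isp · g₀ = 830 × 9.81 = 8142.3 m/s.
Δv = v_e · ln(6.0) = 8142.3 × 1.7918 ≈ 14589.0 m/s.

Δv ≈ 14600 m/s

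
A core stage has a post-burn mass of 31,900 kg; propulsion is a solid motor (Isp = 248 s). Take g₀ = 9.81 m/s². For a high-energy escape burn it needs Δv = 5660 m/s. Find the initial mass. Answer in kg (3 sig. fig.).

initial mass ≈ 327000 kg

v_e = Isp · g₀ = 248 × 9.81 = 2432.9 m/s.
Rocket equation: m₀/m_f = exp(Δv / v_e) = exp(5660 / 2432.9) = exp(2.3265) = 10.2416.
m₀ = m_f × 10.2416 = 31,900 × 10.2416 = 326,707 kg.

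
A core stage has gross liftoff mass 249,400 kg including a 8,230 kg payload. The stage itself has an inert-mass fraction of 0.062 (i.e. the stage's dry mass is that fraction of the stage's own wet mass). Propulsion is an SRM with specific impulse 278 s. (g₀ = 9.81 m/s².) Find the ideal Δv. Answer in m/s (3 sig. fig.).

Δv ≈ 6480 m/s

Stage wet mass = m₀ − payload = 249,400 − 8,230 = 241,170 kg.
Stage dry mass = ε × stage wet mass = 0.062 × 241,170 = 14,952.5 kg.
Burnout mass m_f = stage dry + payload = 14,952.5 + 8,230 = 23,182.5 kg.
v_e = Isp · g₀ = 278 × 9.81 = 2727.2 m/s.
From the ideal rocket equation, Δv = v_e · ln(249,400/23,182.5) = 2727.2 × ln(10.76) = 2727.2 × 2.3757 ≈ 6479 m/s.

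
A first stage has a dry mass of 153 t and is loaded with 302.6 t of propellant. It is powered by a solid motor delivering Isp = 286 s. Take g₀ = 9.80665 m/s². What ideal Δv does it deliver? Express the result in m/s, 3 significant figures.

v_e = Isp · g₀ = 286 × 9.80665 = 2804.7 m/s.
m₀ = m_dry + m_prop = 153 + 302.6 = 455.6 t.
By the Tsiolkovsky rocket equation, Δv = v_e · ln(m₀/m_f) = 2804.7 × ln(2.978) = 2804.7 × 1.0912 ≈ 3060.4 m/s.

Δv ≈ 3060 m/s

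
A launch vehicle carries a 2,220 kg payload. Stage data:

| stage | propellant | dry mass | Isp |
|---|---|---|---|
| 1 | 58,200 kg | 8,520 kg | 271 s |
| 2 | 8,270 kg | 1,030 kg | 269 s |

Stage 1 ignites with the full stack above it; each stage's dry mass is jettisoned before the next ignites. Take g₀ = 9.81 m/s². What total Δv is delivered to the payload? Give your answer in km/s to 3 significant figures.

Δv ≈ 6.96 km/s

Ignition mass of stage 1 = 58,200+8,520 + 8,270+1,030 + 2,220 = 78,240 kg.
Stage 1: m₀ = 78,240 kg, m_f = 78,240 − 58,200 = 20,040 kg; Δv = 271×9.81×ln(3.904) = 2658.5×1.3621 ≈ 3621 m/s.
Stage 2: m₀ = 11,520 kg, m_f = 11,520 − 8,270 = 3,250 kg; Δv = 269×9.81×ln(3.545) = 2638.9×1.2654 ≈ 3339 m/s.
Total Δv = 3621 + 3339 = 6960 m/s.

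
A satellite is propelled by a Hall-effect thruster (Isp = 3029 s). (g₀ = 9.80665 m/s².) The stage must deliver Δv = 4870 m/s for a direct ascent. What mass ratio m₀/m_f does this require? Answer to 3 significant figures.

mass ratio ≈ 1.18

v_e = Isp · g₀ = 3029 × 9.80665 = 29704.3 m/s.
Using Δv = v_e ln(m₀/m_f): m₀/m_f = exp(Δv / v_e) = exp(4870 / 29704.3) = exp(0.1639) = 1.1782.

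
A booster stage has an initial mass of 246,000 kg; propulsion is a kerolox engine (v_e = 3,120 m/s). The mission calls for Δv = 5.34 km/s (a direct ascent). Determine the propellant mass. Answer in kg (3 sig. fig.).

propellant mass ≈ 202000 kg

Rocket equation: m₀/m_f = exp(Δv / v_e) = exp(5340 / 3120.0) = exp(1.7115) = 5.5375.
m_f = 246,000 / 5.5375 = 44,424.4 kg, so propellant = m₀ − m_f = 246,000 − 44,424.4 = 201,575.6 kg.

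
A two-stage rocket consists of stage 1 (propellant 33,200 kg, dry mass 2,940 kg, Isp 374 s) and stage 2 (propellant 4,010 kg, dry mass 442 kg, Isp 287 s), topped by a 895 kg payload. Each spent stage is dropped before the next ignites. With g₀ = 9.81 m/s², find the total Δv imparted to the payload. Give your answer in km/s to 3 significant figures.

Δv ≈ 9.81 km/s

Ignition mass of stage 1 = 33,200+2,940 + 4,010+442 + 895 = 41,487 kg.
Stage 1: m₀ = 41,487 kg, m_f = 41,487 − 33,200 = 8,287 kg; Δv = 374×9.81×ln(5.006) = 3668.9×1.6107 ≈ 5910 m/s.
Stage 2: m₀ = 5,347 kg, m_f = 5,347 − 4,010 = 1,337 kg; Δv = 287×9.81×ln(3.999) = 2815.5×1.3861 ≈ 3903 m/s.
Total Δv = 5910 + 3903 = 9813 m/s.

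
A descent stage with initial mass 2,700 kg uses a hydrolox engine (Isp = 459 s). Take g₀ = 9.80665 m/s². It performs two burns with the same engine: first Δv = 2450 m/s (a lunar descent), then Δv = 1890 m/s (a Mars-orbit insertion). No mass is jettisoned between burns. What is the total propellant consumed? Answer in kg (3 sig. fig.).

v_e = Isp · g₀ = 459 × 9.80665 = 4501.3 m/s.
After the first burn: m = 2700 × exp(−2450/4501.3) = 2700 × 0.58025 = 1,566.68 kg.
After the second burn: m = 1,566.68 × exp(−1890/4501.3) = 1,566.68 × 0.65712 = 1,029.5 kg.
Total propellant = m₀ − m_final = 2700 − 1,029.5 = 1,670.5 kg.

total propellant consumed ≈ 1670 kg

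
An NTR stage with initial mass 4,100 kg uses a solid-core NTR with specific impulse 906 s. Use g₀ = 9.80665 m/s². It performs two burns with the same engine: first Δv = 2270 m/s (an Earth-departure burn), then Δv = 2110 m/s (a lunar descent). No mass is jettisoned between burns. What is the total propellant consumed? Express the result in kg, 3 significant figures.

v_e = Isp · g₀ = 906 × 9.80665 = 8884.8 m/s.
After the first burn: m = 4100 × exp(−2270/8884.8) = 4100 × 0.77454 = 3,175.61 kg.
After the second burn: m = 3,175.61 × exp(−2110/8884.8) = 3,175.61 × 0.78861 = 2,504.32 kg.
Total propellant = m₀ − m_final = 4100 − 2,504.32 = 1,595.68 kg.

total propellant consumed ≈ 1600 kg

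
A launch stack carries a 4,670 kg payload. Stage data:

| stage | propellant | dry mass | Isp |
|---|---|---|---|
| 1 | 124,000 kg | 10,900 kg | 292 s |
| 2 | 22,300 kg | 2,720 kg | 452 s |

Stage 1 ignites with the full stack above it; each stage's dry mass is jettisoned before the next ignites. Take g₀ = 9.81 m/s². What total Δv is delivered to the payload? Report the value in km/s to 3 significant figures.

Δv ≈ 10.2 km/s

Ignition mass of stage 1 = 124,000+10,900 + 22,300+2,720 + 4,670 = 164,590 kg.
Stage 1: m₀ = 164,590 kg, m_f = 164,590 − 124,000 = 40,590 kg; Δv = 292×9.81×ln(4.055) = 2864.5×1.3999 ≈ 4010 m/s.
Stage 2: m₀ = 29,690 kg, m_f = 29,690 − 22,300 = 7,390 kg; Δv = 452×9.81×ln(4.018) = 4434.1×1.3907 ≈ 6166 m/s.
Total Δv = 4010 + 6166 = 10176 m/s.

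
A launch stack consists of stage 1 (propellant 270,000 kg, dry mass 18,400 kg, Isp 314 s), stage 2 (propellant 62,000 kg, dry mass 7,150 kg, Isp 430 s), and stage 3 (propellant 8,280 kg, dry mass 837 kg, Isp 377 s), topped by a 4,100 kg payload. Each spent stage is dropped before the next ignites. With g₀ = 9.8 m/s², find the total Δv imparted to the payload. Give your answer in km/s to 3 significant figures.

Δv ≈ 13.5 km/s

Ignition mass of stage 1 = 270,000+18,400 + 62,000+7,150 + 8,280+837 + 4,100 = 370,767 kg.
Stage 1: m₀ = 370,767 kg, m_f = 370,767 − 270,000 = 100,767 kg; Δv = 314×9.8×ln(3.679) = 3077.2×1.3028 ≈ 4009 m/s.
Stage 2: m₀ = 82,367 kg, m_f = 82,367 − 62,000 = 20,367 kg; Δv = 430×9.8×ln(4.044) = 4214.0×1.3973 ≈ 5888 m/s.
Stage 3: m₀ = 13,217 kg, m_f = 13,217 − 8,280 = 4,937 kg; Δv = 377×9.8×ln(2.677) = 3694.6×0.9847 ≈ 3638 m/s.
Total Δv = 4009 + 5888 + 3638 = 13535 m/s.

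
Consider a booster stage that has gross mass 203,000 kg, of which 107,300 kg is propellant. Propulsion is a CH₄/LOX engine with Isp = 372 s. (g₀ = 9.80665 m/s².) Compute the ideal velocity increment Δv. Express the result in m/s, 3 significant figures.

v_e = Isp · g₀ = 372 × 9.80665 = 3648.1 m/s.
m_f = m₀ − m_prop = 203,000 − 107,300 = 95,700 kg.
Using Δv = v_e ln(m₀/m_f): Δv = v_e · ln(m₀/m_f) = 3648.1 × ln(2.121) = 3648.1 × 0.7520 ≈ 2743.3 m/s.

Δv ≈ 2740 m/s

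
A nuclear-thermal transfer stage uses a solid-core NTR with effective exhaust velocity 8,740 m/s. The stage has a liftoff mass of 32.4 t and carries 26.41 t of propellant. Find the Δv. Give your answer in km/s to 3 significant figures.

m_f = m₀ − m_prop = 32.4 − 26.41 = 5.99 t.
From the ideal rocket equation, Δv = v_e · ln(m₀/m_f) = 8740.0 × ln(5.409) = 8740.0 × 1.6881 ≈ 14753.7 m/s.

Δv ≈ 14.8 km/s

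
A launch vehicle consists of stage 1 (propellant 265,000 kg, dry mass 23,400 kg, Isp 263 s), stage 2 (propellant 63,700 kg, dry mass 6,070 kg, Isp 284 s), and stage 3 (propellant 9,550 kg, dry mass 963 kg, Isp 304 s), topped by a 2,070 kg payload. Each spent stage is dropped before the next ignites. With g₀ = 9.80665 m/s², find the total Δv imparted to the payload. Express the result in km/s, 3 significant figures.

Δv ≈ 11.6 km/s

Ignition mass of stage 1 = 265,000+23,400 + 63,700+6,070 + 9,550+963 + 2,070 = 370,753 kg.
Stage 1: m₀ = 370,753 kg, m_f = 370,753 − 265,000 = 105,753 kg; Δv = 263×9.80665×ln(3.506) = 2579.1×1.2544 ≈ 3235 m/s.
Stage 2: m₀ = 82,353 kg, m_f = 82,353 − 63,700 = 18,653 kg; Δv = 284×9.80665×ln(4.415) = 2785.1×1.4850 ≈ 4136 m/s.
Stage 3: m₀ = 12,583 kg, m_f = 12,583 − 9,550 = 3,033 kg; Δv = 304×9.80665×ln(4.149) = 2981.2×1.4228 ≈ 4242 m/s.
Total Δv = 3235 + 4136 + 4242 = 11613 m/s.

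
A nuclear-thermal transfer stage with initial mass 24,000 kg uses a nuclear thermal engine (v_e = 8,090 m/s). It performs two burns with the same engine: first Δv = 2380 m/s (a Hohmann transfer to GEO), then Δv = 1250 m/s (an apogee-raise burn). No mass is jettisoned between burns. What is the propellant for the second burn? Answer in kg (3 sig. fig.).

After the first burn: m = 24000 × exp(−2380/8090.0) = 24000 × 0.74513 = 17,883.1 kg.
After the second burn: m = 17,883.1 × exp(−1250/8090.0) = 17,883.1 × 0.85683 = 15,322.8 kg.
Second-burn propellant = 17,883.1 − 15,322.8 = 2,560.3 kg.

propellant for the second burn ≈ 2560 kg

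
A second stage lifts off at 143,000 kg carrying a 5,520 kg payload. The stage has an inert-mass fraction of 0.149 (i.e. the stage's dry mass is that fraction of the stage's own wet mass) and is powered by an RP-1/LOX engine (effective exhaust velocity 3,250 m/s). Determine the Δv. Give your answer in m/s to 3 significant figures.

Δv ≈ 5540 m/s

Stage wet mass = m₀ − payload = 143,000 − 5,520 = 137,480 kg.
Stage dry mass = ε × stage wet mass = 0.149 × 137,480 = 20,484.5 kg.
Burnout mass m_f = stage dry + payload = 20,484.5 + 5,520 = 26,004.5 kg.
By the Tsiolkovsky rocket equation, Δv = v_e · ln(143,000/26,004.5) = 3250.0 × ln(5.499) = 3250.0 × 1.7046 ≈ 5540 m/s.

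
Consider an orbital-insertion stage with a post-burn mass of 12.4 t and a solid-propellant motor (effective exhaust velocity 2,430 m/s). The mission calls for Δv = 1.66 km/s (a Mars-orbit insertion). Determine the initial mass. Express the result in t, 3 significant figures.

initial mass ≈ 24.6 t

Rocket equation: m₀/m_f = exp(Δv / v_e) = exp(1660 / 2430.0) = exp(0.6831) = 1.9801.
m₀ = m_f × 1.9801 = 12.4 × 1.9801 = 24.5532 t.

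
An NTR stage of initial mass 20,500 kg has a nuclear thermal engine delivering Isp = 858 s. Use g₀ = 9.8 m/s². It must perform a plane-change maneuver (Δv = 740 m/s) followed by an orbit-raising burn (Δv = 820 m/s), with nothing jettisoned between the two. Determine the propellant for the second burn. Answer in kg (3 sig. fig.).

propellant for the second burn ≈ 1740 kg

v_e = Isp · g₀ = 858 × 9.8 = 8408.4 m/s.
After the first burn: m = 20500 × exp(−740/8408.4) = 20500 × 0.91575 = 18,772.9 kg.
After the second burn: m = 18,772.9 × exp(−820/8408.4) = 18,772.9 × 0.90708 = 17,028.5 kg.
Second-burn propellant = 18,772.9 − 17,028.5 = 1,744.4 kg.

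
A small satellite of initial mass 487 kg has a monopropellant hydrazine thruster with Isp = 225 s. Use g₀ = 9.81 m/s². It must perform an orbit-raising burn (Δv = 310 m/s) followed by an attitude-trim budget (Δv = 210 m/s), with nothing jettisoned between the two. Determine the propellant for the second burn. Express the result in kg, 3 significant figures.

propellant for the second burn ≈ 38.4 kg

v_e = Isp · g₀ = 225 × 9.81 = 2207.2 m/s.
After the first burn: m = 487 × exp(−310/2207.2) = 487 × 0.86897 = 423.188 kg.
After the second burn: m = 423.188 × exp(−210/2207.2) = 423.188 × 0.90924 = 384.779 kg.
Second-burn propellant = 423.188 − 384.779 = 38.409 kg.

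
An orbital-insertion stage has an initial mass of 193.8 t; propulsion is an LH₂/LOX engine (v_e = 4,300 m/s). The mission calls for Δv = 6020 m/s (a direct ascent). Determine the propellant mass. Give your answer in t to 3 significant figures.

propellant mass ≈ 146 t

Rocket equation: m₀/m_f = exp(Δv / v_e) = exp(6020 / 4300.0) = exp(1.4000) = 4.0552.
m_f = 193.8 / 4.0552 = 47.7905 t, so propellant = m₀ − m_f = 193.8 − 47.7905 = 146.0095 t.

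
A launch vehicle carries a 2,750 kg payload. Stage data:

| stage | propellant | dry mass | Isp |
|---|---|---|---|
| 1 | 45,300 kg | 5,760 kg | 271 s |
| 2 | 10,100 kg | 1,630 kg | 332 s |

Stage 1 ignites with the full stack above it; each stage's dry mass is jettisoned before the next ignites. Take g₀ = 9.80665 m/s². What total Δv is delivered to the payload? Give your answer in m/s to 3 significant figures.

Ignition mass of stage 1 = 45,300+5,760 + 10,100+1,630 + 2,750 = 65,540 kg.
Stage 1: m₀ = 65,540 kg, m_f = 65,540 − 45,300 = 20,240 kg; Δv = 271×9.80665×ln(3.238) = 2657.6×1.1750 ≈ 3123 m/s.
Stage 2: m₀ = 14,480 kg, m_f = 14,480 − 10,100 = 4,380 kg; Δv = 332×9.80665×ln(3.306) = 3255.8×1.1957 ≈ 3893 m/s.
Total Δv = 3123 + 3893 = 7016 m/s.

Δv ≈ 7020 m/s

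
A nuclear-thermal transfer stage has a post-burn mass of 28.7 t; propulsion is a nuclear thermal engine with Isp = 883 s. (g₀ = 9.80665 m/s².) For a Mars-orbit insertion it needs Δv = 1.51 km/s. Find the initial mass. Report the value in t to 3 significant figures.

initial mass ≈ 34.2 t

v_e = Isp · g₀ = 883 × 9.80665 = 8659.3 m/s.
m₀/m_f = exp(Δv / v_e) = exp(1510 / 8659.3) = exp(0.1744) = 1.1905.
m₀ = m_f × 1.1905 = 28.7 × 1.1905 = 34.1674 t.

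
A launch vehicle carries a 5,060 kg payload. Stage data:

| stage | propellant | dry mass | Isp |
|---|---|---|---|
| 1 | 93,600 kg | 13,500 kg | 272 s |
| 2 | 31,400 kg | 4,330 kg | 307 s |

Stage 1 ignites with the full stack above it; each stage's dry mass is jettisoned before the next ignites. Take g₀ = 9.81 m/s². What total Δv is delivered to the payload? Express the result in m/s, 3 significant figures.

Ignition mass of stage 1 = 93,600+13,500 + 31,400+4,330 + 5,060 = 147,890 kg.
Stage 1: m₀ = 147,890 kg, m_f = 147,890 − 93,600 = 54,290 kg; Δv = 272×9.81×ln(2.724) = 2668.3×1.0021 ≈ 2674 m/s.
Stage 2: m₀ = 40,790 kg, m_f = 40,790 − 31,400 = 9,390 kg; Δv = 307×9.81×ln(4.344) = 3011.7×1.4688 ≈ 4424 m/s.
Total Δv = 2674 + 4424 = 7098 m/s.

Δv ≈ 7100 m/s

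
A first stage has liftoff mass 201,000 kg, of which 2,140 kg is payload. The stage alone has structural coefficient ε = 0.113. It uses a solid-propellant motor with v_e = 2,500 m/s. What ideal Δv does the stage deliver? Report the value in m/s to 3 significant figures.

Δv ≈ 5250 m/s

Stage wet mass = m₀ − payload = 201,000 − 2,140 = 198,860 kg.
Stage dry mass = ε × stage wet mass = 0.113 × 198,860 = 22,471.2 kg.
Burnout mass m_f = stage dry + payload = 22,471.2 + 2,140 = 24,611.2 kg.
Δv = v_e · ln(201,000/24,611.2) = 2500.0 × ln(8.167) = 2500.0 × 2.1001 ≈ 5250 m/s.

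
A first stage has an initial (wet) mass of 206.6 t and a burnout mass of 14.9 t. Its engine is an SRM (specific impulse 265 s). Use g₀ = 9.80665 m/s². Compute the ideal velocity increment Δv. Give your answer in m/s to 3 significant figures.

v_e = Isp · g₀ = 265 × 9.80665 = 2598.8 m/s.
Using Δv = v_e ln(m₀/m_f): Δv = v_e · ln(m₀/m_f) = 2598.8 × ln(13.87) = 2598.8 × 2.6294 ≈ 6833.2 m/s.

Δv ≈ 6830 m/s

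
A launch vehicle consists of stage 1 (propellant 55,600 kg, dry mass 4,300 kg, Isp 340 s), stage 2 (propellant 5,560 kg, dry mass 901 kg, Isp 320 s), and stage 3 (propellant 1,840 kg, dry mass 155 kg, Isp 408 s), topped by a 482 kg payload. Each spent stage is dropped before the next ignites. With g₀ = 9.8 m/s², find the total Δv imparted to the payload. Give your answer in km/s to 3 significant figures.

Δv ≈ 14.0 km/s

Ignition mass of stage 1 = 55,600+4,300 + 5,560+901 + 1,840+155 + 482 = 68,838 kg.
Stage 1: m₀ = 68,838 kg, m_f = 68,838 − 55,600 = 13,238 kg; Δv = 340×9.8×ln(5.2) = 3332.0×1.6487 ≈ 5493 m/s.
Stage 2: m₀ = 8,938 kg, m_f = 8,938 − 5,560 = 3,378 kg; Δv = 320×9.8×ln(2.646) = 3136.0×0.9730 ≈ 3051 m/s.
Stage 3: m₀ = 2,477 kg, m_f = 2,477 − 1,840 = 637 kg; Δv = 408×9.8×ln(3.889) = 3998.4×1.3580 ≈ 5430 m/s.
Total Δv = 5493 + 3051 + 5430 = 13974 m/s.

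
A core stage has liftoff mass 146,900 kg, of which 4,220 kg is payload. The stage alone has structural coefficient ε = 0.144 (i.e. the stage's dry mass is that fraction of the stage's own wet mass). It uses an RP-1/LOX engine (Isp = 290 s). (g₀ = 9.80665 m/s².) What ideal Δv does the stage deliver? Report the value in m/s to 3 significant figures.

Stage wet mass = m₀ − payload = 146,900 − 4,220 = 142,680 kg.
Stage dry mass = ε × stage wet mass = 0.144 × 142,680 = 20,545.9 kg.
Burnout mass m_f = stage dry + payload = 20,545.9 + 4,220 = 24,765.9 kg.
v_e = Isp · g₀ = 290 × 9.80665 = 2843.9 m/s.
Δv = v_e · ln(146,900/24,765.9) = 2843.9 × ln(5.932) = 2843.9 × 1.7803 ≈ 5063 m/s.

Δv ≈ 5060 m/s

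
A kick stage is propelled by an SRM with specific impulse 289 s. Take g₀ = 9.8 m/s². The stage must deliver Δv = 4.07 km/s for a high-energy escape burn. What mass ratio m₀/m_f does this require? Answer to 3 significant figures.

v_e = Isp · g₀ = 289 × 9.8 = 2832.2 m/s.
m₀/m_f = exp(Δv / v_e) = exp(4070 / 2832.2) = exp(1.4370) = 4.2082.

mass ratio ≈ 4.21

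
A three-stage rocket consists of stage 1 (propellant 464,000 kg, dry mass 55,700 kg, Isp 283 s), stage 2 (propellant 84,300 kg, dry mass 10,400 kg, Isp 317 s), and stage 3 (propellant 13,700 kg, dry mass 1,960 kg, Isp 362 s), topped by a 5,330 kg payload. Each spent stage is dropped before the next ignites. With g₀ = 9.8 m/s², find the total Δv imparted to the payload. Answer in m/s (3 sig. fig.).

Ignition mass of stage 1 = 464,000+55,700 + 84,300+10,400 + 13,700+1,960 + 5,330 = 635,390 kg.
Stage 1: m₀ = 635,390 kg, m_f = 635,390 − 464,000 = 171,390 kg; Δv = 283×9.8×ln(3.707) = 2773.4×1.3103 ≈ 3634 m/s.
Stage 2: m₀ = 115,690 kg, m_f = 115,690 − 84,300 = 31,390 kg; Δv = 317×9.8×ln(3.686) = 3106.6×1.3044 ≈ 4052 m/s.
Stage 3: m₀ = 20,990 kg, m_f = 20,990 − 13,700 = 7,290 kg; Δv = 362×9.8×ln(2.879) = 3547.6×1.0575 ≈ 3752 m/s.
Total Δv = 3634 + 4052 + 3752 = 11438 m/s.

Δv ≈ 11400 m/s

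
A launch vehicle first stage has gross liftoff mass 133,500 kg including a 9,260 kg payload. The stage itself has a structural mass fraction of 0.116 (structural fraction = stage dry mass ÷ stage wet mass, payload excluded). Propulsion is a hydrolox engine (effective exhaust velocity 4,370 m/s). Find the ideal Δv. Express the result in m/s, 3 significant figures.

Δv ≈ 7560 m/s

Stage wet mass = m₀ − payload = 133,500 − 9,260 = 124,240 kg.
Stage dry mass = ε × stage wet mass = 0.116 × 124,240 = 14,411.8 kg.
Burnout mass m_f = stage dry + payload = 14,411.8 + 9,260 = 23,671.8 kg.
From the ideal rocket equation, Δv = v_e · ln(133,500/23,671.8) = 4370.0 × ln(5.64) = 4370.0 × 1.7298 ≈ 7559 m/s.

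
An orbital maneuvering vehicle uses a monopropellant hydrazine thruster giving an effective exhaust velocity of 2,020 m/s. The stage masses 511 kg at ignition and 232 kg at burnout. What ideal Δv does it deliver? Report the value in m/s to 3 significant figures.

Δv ≈ 1600 m/s

From the ideal rocket equation, Δv = v_e · ln(m₀/m_f) = 2020.0 × ln(2.203) = 2020.0 × 0.7896 ≈ 1595.1 m/s.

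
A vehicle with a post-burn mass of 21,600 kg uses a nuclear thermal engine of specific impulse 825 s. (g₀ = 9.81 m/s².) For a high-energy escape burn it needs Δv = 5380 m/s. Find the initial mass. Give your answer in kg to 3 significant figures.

v_e = Isp · g₀ = 825 × 9.81 = 8093.2 m/s.
m₀/m_f = exp(Δv / v_e) = exp(5380 / 8093.2) = exp(0.6648) = 1.9440.
m₀ = m_f × 1.9440 = 21,600 × 1.9440 = 41,990.4 kg.

initial mass ≈ 42000 kg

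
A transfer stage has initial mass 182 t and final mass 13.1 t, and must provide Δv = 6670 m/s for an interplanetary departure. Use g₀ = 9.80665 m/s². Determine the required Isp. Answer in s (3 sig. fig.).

ln(m₀/m_f) = ln(182000/13100) = ln(13.89) = 2.6314.
From the ideal rocket equation, v_e = Δv / ln(m₀/m_f) = 6670 / 2.6314 = 2534.8 m/s.
Isp = v_e / g₀ = 2534.8 / 9.80665 = 258.5 s.

Isp ≈ 258 s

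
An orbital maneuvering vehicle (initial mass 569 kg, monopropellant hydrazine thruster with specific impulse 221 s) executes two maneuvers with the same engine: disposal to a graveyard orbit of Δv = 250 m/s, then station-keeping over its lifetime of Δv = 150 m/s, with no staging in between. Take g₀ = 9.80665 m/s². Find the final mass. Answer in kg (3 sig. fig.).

final mass ≈ 473 kg

v_e = Isp · g₀ = 221 × 9.80665 = 2167.3 m/s.
After the first burn: m = 569 × exp(−250/2167.3) = 569 × 0.89105 = 507.007 kg.
After the second burn: m = 507.007 × exp(−150/2167.3) = 507.007 × 0.93313 = 473.103 kg.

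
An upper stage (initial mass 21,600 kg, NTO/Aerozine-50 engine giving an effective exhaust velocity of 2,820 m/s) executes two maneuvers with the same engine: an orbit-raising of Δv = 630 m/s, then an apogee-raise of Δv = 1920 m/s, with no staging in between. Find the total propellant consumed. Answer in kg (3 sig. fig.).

After the first burn: m = 21600 × exp(−630/2820.0) = 21600 × 0.79979 = 17,275.5 kg.
After the second burn: m = 17,275.5 × exp(−1920/2820.0) = 17,275.5 × 0.50619 = 8,744.69 kg.
Total propellant = m₀ − m_final = 21600 − 8,744.69 = 12,855.31 kg.

total propellant consumed ≈ 12900 kg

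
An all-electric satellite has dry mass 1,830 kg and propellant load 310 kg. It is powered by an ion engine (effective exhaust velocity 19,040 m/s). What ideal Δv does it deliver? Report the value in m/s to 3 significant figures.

m₀ = m_dry + m_prop = 1,830 + 310 = 2,140 kg.
Rocket equation: Δv = v_e · ln(m₀/m_f) = 19040.0 × ln(1.169) = 19040.0 × 0.1565 ≈ 2979.6 m/s.

Δv ≈ 2980 m/s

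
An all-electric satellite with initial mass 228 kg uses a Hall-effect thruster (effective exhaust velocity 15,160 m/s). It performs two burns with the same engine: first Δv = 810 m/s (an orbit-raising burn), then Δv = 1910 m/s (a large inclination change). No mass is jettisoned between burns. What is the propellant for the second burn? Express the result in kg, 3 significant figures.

After the first burn: m = 228 × exp(−810/15160.0) = 228 × 0.94797 = 216.137 kg.
After the second burn: m = 216.137 × exp(−1910/15160.0) = 216.137 × 0.88162 = 190.551 kg.
Second-burn propellant = 216.137 − 190.551 = 25.586 kg.

propellant for the second burn ≈ 25.6 kg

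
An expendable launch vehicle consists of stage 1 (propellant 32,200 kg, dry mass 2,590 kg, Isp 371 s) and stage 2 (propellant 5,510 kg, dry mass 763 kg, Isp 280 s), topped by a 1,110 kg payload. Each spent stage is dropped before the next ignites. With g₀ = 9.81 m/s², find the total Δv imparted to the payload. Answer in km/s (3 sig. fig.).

Δv ≈ 9.02 km/s

Ignition mass of stage 1 = 32,200+2,590 + 5,510+763 + 1,110 = 42,173 kg.
Stage 1: m₀ = 42,173 kg, m_f = 42,173 − 32,200 = 9,973 kg; Δv = 371×9.81×ln(4.229) = 3639.5×1.4419 ≈ 5248 m/s.
Stage 2: m₀ = 7,383 kg, m_f = 7,383 − 5,510 = 1,873 kg; Δv = 280×9.81×ln(3.942) = 2746.8×1.3716 ≈ 3768 m/s.
Total Δv = 5248 + 3768 = 9016 m/s.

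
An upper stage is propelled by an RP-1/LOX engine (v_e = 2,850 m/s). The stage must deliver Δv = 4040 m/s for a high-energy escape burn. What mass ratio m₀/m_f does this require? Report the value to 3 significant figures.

mass ratio ≈ 4.13

Rocket equation: m₀/m_f = exp(Δv / v_e) = exp(4040 / 2850.0) = exp(1.4175) = 4.1270.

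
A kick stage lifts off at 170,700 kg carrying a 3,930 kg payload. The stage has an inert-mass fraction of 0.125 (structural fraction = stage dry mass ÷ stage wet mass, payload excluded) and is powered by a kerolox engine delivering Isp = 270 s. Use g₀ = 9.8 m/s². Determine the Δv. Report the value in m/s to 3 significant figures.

Δv ≈ 5110 m/s

Stage wet mass = m₀ − payload = 170,700 − 3,930 = 166,770 kg.
Stage dry mass = ε × stage wet mass = 0.125 × 166,770 = 20,846.3 kg.
Burnout mass m_f = stage dry + payload = 20,846.3 + 3,930 = 24,776.3 kg.
v_e = Isp · g₀ = 270 × 9.8 = 2646.0 m/s.
Δv = v_e · ln(170,700/24,776.3) = 2646.0 × ln(6.89) = 2646.0 × 1.9300 ≈ 5107 m/s.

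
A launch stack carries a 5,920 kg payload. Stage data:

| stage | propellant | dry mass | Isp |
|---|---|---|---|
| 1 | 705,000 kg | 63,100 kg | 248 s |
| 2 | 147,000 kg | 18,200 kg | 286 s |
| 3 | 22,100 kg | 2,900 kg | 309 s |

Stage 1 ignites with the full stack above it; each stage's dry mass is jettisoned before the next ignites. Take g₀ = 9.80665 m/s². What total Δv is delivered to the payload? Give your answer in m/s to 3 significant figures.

Δv ≈ 10900 m/s

Ignition mass of stage 1 = 705,000+63,100 + 147,000+18,200 + 22,100+2,900 + 5,920 = 964,220 kg.
Stage 1: m₀ = 964,220 kg, m_f = 964,220 − 705,000 = 259,220 kg; Δv = 248×9.80665×ln(3.72) = 2432.0×1.3136 ≈ 3195 m/s.
Stage 2: m₀ = 196,120 kg, m_f = 196,120 − 147,000 = 49,120 kg; Δv = 286×9.80665×ln(3.993) = 2804.7×1.3845 ≈ 3883 m/s.
Stage 3: m₀ = 30,920 kg, m_f = 30,920 − 22,100 = 8,820 kg; Δv = 309×9.80665×ln(3.506) = 3030.3×1.2544 ≈ 3801 m/s.
Total Δv = 3195 + 3883 + 3801 = 10879 m/s.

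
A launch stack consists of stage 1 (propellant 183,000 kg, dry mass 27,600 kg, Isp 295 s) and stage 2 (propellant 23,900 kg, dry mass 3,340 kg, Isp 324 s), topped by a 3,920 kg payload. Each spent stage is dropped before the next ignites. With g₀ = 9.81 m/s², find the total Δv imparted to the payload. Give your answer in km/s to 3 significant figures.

Δv ≈ 8.72 km/s

Ignition mass of stage 1 = 183,000+27,600 + 23,900+3,340 + 3,920 = 241,760 kg.
Stage 1: m₀ = 241,760 kg, m_f = 241,760 − 183,000 = 58,760 kg; Δv = 295×9.81×ln(4.114) = 2894.0×1.4145 ≈ 4093 m/s.
Stage 2: m₀ = 31,160 kg, m_f = 31,160 − 23,900 = 7,260 kg; Δv = 324×9.81×ln(4.292) = 3178.4×1.4568 ≈ 4630 m/s.
Total Δv = 4093 + 4630 = 8723 m/s.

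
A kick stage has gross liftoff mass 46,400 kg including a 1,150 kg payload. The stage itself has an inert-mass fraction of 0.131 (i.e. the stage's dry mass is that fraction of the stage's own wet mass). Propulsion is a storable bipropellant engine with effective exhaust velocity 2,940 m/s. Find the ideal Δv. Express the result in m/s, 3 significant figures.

Δv ≈ 5530 m/s

Stage wet mass = m₀ − payload = 46,400 − 1,150 = 45,250 kg.
Stage dry mass = ε × stage wet mass = 0.131 × 45,250 = 5,927.75 kg.
Burnout mass m_f = stage dry + payload = 5,927.75 + 1,150 = 7,077.75 kg.
Δv = v_e · ln(46,400/7,077.75) = 2940.0 × ln(6.556) = 2940.0 × 1.8803 ≈ 5528 m/s.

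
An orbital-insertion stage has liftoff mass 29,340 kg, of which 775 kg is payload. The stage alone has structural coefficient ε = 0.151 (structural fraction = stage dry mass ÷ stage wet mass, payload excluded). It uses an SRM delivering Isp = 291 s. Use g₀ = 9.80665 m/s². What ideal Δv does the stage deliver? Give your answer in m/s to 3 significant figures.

Stage wet mass = m₀ − payload = 29,340 − 775 = 28,565 kg.
Stage dry mass = ε × stage wet mass = 0.151 × 28,565 = 4,313.32 kg.
Burnout mass m_f = stage dry + payload = 4,313.32 + 775 = 5,088.32 kg.
v_e = Isp · g₀ = 291 × 9.80665 = 2853.7 m/s.
Δv = v_e · ln(29,340/5,088.32) = 2853.7 × ln(5.766) = 2853.7 × 1.7520 ≈ 5000 m/s.

Δv ≈ 5000 m/s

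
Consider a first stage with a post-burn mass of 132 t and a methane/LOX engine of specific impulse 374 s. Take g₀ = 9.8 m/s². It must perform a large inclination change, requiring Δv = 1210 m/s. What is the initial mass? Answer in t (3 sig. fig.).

v_e = Isp · g₀ = 374 × 9.8 = 3665.2 m/s.
Rocket equation: m₀/m_f = exp(Δv / v_e) = exp(1210 / 3665.2) = exp(0.3301) = 1.3912.
m₀ = m_f × 1.3912 = 132 × 1.3912 = 183.638 t.

initial mass ≈ 184 t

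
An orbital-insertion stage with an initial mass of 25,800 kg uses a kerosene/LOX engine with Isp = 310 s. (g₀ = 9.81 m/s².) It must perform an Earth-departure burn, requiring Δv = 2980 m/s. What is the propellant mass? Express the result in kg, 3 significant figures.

v_e = Isp · g₀ = 310 × 9.81 = 3041.1 m/s.
Using Δv = v_e ln(m₀/m_f): m₀/m_f = exp(Δv / v_e) = exp(2980 / 3041.1) = exp(0.9799) = 2.6642.
m_f = 25,800 / 2.6642 = 9,683.96 kg, so propellant = m₀ − m_f = 25,800 − 9,683.96 = 16,116.04 kg.

propellant mass ≈ 16100 kg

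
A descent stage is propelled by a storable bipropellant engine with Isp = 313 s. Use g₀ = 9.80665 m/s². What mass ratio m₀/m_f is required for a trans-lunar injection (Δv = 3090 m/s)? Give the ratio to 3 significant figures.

v_e = Isp · g₀ = 313 × 9.80665 = 3069.5 m/s.
m₀/m_f = exp(Δv / v_e) = exp(3090 / 3069.5) = exp(1.0067) = 2.7365.

mass ratio ≈ 2.74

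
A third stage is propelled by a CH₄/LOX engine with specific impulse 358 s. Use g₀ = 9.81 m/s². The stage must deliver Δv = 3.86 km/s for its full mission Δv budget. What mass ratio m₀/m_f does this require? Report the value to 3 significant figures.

v_e = Isp · g₀ = 358 × 9.81 = 3512.0 m/s.
Rocket equation: m₀/m_f = exp(Δv / v_e) = exp(3860 / 3512.0) = exp(1.0991) = 3.0014.

mass ratio ≈ 3.00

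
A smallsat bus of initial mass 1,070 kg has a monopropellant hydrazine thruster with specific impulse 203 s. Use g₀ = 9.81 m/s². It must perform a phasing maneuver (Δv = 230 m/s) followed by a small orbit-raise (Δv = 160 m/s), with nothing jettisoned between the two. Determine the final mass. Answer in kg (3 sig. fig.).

v_e = Isp · g₀ = 203 × 9.81 = 1991.4 m/s.
After the first burn: m = 1070 × exp(−230/1991.4) = 1070 × 0.89093 = 953.295 kg.
After the second burn: m = 953.295 × exp(−160/1991.4) = 953.295 × 0.92280 = 879.701 kg.

final mass ≈ 880 kg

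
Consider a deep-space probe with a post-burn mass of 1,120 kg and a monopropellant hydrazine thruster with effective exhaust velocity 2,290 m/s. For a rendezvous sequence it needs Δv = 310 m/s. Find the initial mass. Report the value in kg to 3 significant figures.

initial mass ≈ 1280 kg

Using Δv = v_e ln(m₀/m_f): m₀/m_f = exp(Δv / v_e) = exp(310 / 2290.0) = exp(0.1354) = 1.1450.
m₀ = m_f × 1.1450 = 1,120 × 1.1450 = 1,282.4 kg.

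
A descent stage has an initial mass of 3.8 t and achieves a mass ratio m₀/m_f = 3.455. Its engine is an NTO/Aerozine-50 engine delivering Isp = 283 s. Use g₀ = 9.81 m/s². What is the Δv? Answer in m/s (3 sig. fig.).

Δv ≈ 3440 m/s

v_e = Isp · g₀ = 283 × 9.81 = 2776.2 m/s.
From the ideal rocket equation, Δv = v_e · ln(3.455) = 2776.2 × 1.2398 ≈ 3442.0 m/s.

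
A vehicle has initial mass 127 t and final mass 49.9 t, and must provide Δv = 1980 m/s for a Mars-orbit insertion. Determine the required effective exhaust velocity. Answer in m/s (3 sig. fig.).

ln(m₀/m_f) = ln(127000/49900) = ln(2.545) = 0.9342.
v_e = Δv / ln(m₀/m_f) = 1980 / 0.9342 = 2119.5 m/s.

v_e ≈ 2120 m/s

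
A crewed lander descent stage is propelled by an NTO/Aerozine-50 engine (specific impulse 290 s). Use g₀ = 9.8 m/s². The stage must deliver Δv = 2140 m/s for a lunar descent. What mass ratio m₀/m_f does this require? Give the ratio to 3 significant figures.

v_e = Isp · g₀ = 290 × 9.8 = 2842.0 m/s.
Rocket equation: m₀/m_f = exp(Δv / v_e) = exp(2140 / 2842.0) = exp(0.7530) = 2.1233.

mass ratio ≈ 2.12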